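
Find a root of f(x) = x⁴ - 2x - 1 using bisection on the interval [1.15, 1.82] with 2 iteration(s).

f(x) = x⁴ - 2x - 1
Initial interval: [1.15, 1.82]

Iteration 1:
  c_1 = (1.150000 + 1.820000)/2 = 1.485000
  f(c_1) = f(1.485000) = 0.893017
  f(a) × f(c) < 0, new interval: [1.150000, 1.485000]
Iteration 2:
  c_2 = (1.150000 + 1.485000)/2 = 1.317500
  f(c_2) = f(1.317500) = -0.621977
  f(a) × f(c) ≥ 0, new interval: [1.317500, 1.485000]

After 2 iteration(s), the approximation is c_2 = 1.317500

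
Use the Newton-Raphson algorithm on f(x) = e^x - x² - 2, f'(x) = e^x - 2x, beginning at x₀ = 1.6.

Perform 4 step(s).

f(x) = e^x - x² - 2
f'(x) = e^x - 2x
x₀ = 1.6

Newton-Raphson formula: x_{n+1} = x_n - f(x_n)/f'(x_n)

Iteration 1:
  f(1.600000) = 0.393032
  f'(1.600000) = 1.753032
  x_1 = 1.600000 - 0.393032/1.753032 = 1.375799
Iteration 2:
  f(1.375799) = 0.065415
  f'(1.375799) = 1.206639
  x_2 = 1.375799 - 0.065415/1.206639 = 1.321586
Iteration 3:
  f(1.321586) = 0.002774
  f'(1.321586) = 1.106192
  x_3 = 1.321586 - 0.002774/1.106192 = 1.319079
Iteration 4:
  f(1.319079) = 0.000005
  f'(1.319079) = 1.101817
  x_4 = 1.319079 - 0.000005/1.101817 = 1.319074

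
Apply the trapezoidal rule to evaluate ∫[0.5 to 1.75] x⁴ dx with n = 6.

f(x) = x⁴
a = 0.5, b = 1.75, n = 6
h = (b - a)/n = 0.208333

Trapezoidal rule: (h/2)[f(x₀) + 2f(x₁) + 2f(x₂) + ... + f(xₙ)]

x_0 = 0.5000, f(x_0) = 0.062500, coefficient = 1
x_1 = 0.7083, f(x_1) = 0.251739, coefficient = 2
x_2 = 0.9167, f(x_2) = 0.706067, coefficient = 2
x_3 = 1.1250, f(x_3) = 1.601807, coefficient = 2
x_4 = 1.3333, f(x_4) = 3.160494, coefficient = 2
x_5 = 1.5417, f(x_5) = 5.648875, coefficient = 2
x_6 = 1.7500, f(x_6) = 9.378906, coefficient = 1

I ≈ (0.208333/2) × 32.179368 = 3.352018
Exact value: 3.276367
Error: 0.075650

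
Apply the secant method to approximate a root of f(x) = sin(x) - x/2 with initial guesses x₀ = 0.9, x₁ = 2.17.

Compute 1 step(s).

f(x) = sin(x) - x/2
x₀ = 0.9, x₁ = 2.17

Secant formula: x_{n+1} = x_n - f(x_n)(x_n - x_{n-1})/(f(x_n) - f(x_{n-1}))

Iteration 1:
  f(0.900000) = 0.333327
  f(2.170000) = -0.259215
  x_2 = 2.170000 - (-0.259215)×(2.170000 - 0.900000)/(-0.259215 - 0.333327)
       = 1.614422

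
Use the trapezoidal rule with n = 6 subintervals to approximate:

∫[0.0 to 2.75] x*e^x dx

f(x) = x*e^x
a = 0.0, b = 2.75, n = 6
h = (b - a)/n = 0.458333

Trapezoidal rule: (h/2)[f(x₀) + 2f(x₁) + 2f(x₂) + ... + f(xₙ)]

x_0 = 0.0000, f(x_0) = 0.000000, coefficient = 1
x_1 = 0.4583, f(x_1) = 0.724825, coefficient = 2
x_2 = 0.9167, f(x_2) = 2.292528, coefficient = 2
x_3 = 1.3750, f(x_3) = 5.438230, coefficient = 2
x_4 = 1.8333, f(x_4) = 11.466952, coefficient = 2
x_5 = 2.2917, f(x_5) = 22.667814, coefficient = 2
x_6 = 2.7500, f(x_6) = 43.017238, coefficient = 1

I ≈ (0.458333/2) × 128.197936 = 29.378694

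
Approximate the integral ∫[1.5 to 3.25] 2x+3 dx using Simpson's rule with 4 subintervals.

f(x) = 2x+3
a = 1.5, b = 3.25, n = 4
h = (b - a)/n = 0.437500

Simpson's rule: (h/3)[f(x₀) + 4f(x₁) + 2f(x₂) + ... + f(xₙ)]

x_0 = 1.5000, f(x_0) = 6.000000, coefficient = 1
x_1 = 1.9375, f(x_1) = 6.875000, coefficient = 4
x_2 = 2.3750, f(x_2) = 7.750000, coefficient = 2
x_3 = 2.8125, f(x_3) = 8.625000, coefficient = 4
x_4 = 3.2500, f(x_4) = 9.500000, coefficient = 1

I ≈ (0.437500/3) × 93.000000 = 13.562500
Exact value: 13.562500
Error: 0.000000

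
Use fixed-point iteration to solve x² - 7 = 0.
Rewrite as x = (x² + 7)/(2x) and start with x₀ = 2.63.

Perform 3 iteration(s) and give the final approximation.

Equation: x² - 7 = 0
Fixed-point form: x = (x² + 7)/(2x)
x₀ = 2.63

x_1 = g(2.630000) = 2.645798
x_2 = g(2.645798) = 2.645751
x_3 = g(2.645751) = 2.645751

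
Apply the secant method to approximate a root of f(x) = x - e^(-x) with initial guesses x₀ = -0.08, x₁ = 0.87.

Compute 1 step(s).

f(x) = x - e^(-x)
x₀ = -0.08, x₁ = 0.87

Secant formula: x_{n+1} = x_n - f(x_n)(x_n - x_{n-1})/(f(x_n) - f(x_{n-1}))

Iteration 1:
  f(-0.080000) = -1.163287
  f(0.870000) = 0.451048
  x_2 = 0.870000 - 0.451048×(0.870000 - (-0.080000))/(0.451048 - (-1.163287))
       = 0.604568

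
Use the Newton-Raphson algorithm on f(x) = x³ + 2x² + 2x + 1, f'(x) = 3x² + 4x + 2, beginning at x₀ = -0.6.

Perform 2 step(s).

f(x) = x³ + 2x² + 2x + 1
f'(x) = 3x² + 4x + 2
x₀ = -0.6

Newton-Raphson formula: x_{n+1} = x_n - f(x_n)/f'(x_n)

Iteration 1:
  f(-0.600000) = 0.304000
  f'(-0.600000) = 0.680000
  x_1 = -0.600000 - 0.304000/0.680000 = -1.047059
Iteration 2:
  f(-1.047059) = -0.049378
  f'(-1.047059) = 1.100761
  x_2 = -1.047059 - (-0.049378)/1.100761 = -1.002201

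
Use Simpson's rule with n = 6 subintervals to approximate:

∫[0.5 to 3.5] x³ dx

f(x) = x³
a = 0.5, b = 3.5, n = 6
h = (b - a)/n = 0.500000

Simpson's rule: (h/3)[f(x₀) + 4f(x₁) + 2f(x₂) + ... + f(xₙ)]

x_0 = 0.5000, f(x_0) = 0.125000, coefficient = 1
x_1 = 1.0000, f(x_1) = 1.000000, coefficient = 4
x_2 = 1.5000, f(x_2) = 3.375000, coefficient = 2
x_3 = 2.0000, f(x_3) = 8.000000, coefficient = 4
x_4 = 2.5000, f(x_4) = 15.625000, coefficient = 2
x_5 = 3.0000, f(x_5) = 27.000000, coefficient = 4
x_6 = 3.5000, f(x_6) = 42.875000, coefficient = 1

I ≈ (0.500000/3) × 225.000000 = 37.500000
Exact value: 37.500000
Error: 0.000000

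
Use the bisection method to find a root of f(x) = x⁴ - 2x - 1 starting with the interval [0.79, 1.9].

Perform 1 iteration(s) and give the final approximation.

f(x) = x⁴ - 2x - 1
Initial interval: [0.79, 1.9]

Iteration 1:
  c_1 = (0.790000 + 1.900000)/2 = 1.345000
  f(c_1) = f(1.345000) = -0.417429
  f(a) × f(c) ≥ 0, new interval: [1.345000, 1.900000]

After 1 iteration(s), the approximation is c_1 = 1.345000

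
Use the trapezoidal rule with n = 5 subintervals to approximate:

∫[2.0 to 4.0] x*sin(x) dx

f(x) = x*sin(x)
a = 2.0, b = 4.0, n = 5
h = (b - a)/n = 0.400000

Trapezoidal rule: (h/2)[f(x₀) + 2f(x₁) + 2f(x₂) + ... + f(xₙ)]

x_0 = 2.0000, f(x_0) = 1.818595, coefficient = 1
x_1 = 2.4000, f(x_1) = 1.621112, coefficient = 2
x_2 = 2.8000, f(x_2) = 0.937967, coefficient = 2
x_3 = 3.2000, f(x_3) = -0.186797, coefficient = 2
x_4 = 3.6000, f(x_4) = -1.593074, coefficient = 2
x_5 = 4.0000, f(x_5) = -3.027210, coefficient = 1

I ≈ (0.400000/2) × 0.349800 = 0.069960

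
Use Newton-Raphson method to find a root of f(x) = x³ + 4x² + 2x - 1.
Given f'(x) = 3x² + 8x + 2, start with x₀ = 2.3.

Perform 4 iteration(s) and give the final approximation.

f(x) = x³ + 4x² + 2x - 1
f'(x) = 3x² + 8x + 2
x₀ = 2.3

Newton-Raphson formula: x_{n+1} = x_n - f(x_n)/f'(x_n)

Iteration 1:
  f(2.300000) = 36.927000
  f'(2.300000) = 36.270000
  x_1 = 2.300000 - 36.927000/36.270000 = 1.281886
Iteration 2:
  f(1.281886) = 10.243132
  f'(1.281886) = 17.184781
  x_2 = 1.281886 - 10.243132/17.184781 = 0.685828
Iteration 3:
  f(0.685828) = 2.575678
  f'(0.685828) = 8.897698
  x_3 = 0.685828 - 2.575678/8.897698 = 0.396351
Iteration 4:
  f(0.396351) = 0.483341
  f'(0.396351) = 5.642086
  x_4 = 0.396351 - 0.483341/5.642086 = 0.310684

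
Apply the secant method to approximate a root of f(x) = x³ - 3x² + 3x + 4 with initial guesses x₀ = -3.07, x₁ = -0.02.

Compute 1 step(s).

f(x) = x³ - 3x² + 3x + 4
x₀ = -3.07, x₁ = -0.02

Secant formula: x_{n+1} = x_n - f(x_n)(x_n - x_{n-1})/(f(x_n) - f(x_{n-1}))

Iteration 1:
  f(-3.070000) = -62.419143
  f(-0.020000) = 3.938792
  x_2 = -0.020000 - 3.938792×(-0.020000 - (-3.070000))/(3.938792 - (-62.419143))
       = -0.201038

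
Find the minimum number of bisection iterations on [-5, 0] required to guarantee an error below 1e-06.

We need (b-a)/2^n ≤ 1e-06
(0 - (-5))/2^n ≤ 1e-06
5/2^n ≤ 1e-06
2^n ≥ 5000000
n ≥ log₂(5000000) = 22.25
n ≥ 23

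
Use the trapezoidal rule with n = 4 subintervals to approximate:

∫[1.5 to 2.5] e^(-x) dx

f(x) = e^(-x)
a = 1.5, b = 2.5, n = 4
h = (b - a)/n = 0.250000

Trapezoidal rule: (h/2)[f(x₀) + 2f(x₁) + 2f(x₂) + ... + f(xₙ)]

x_0 = 1.5000, f(x_0) = 0.223130, coefficient = 1
x_1 = 1.7500, f(x_1) = 0.173774, coefficient = 2
x_2 = 2.0000, f(x_2) = 0.135335, coefficient = 2
x_3 = 2.2500, f(x_3) = 0.105399, coefficient = 2
x_4 = 2.5000, f(x_4) = 0.082085, coefficient = 1

I ≈ (0.250000/2) × 1.134232 = 0.141779
Exact value: 0.141045
Error: 0.000734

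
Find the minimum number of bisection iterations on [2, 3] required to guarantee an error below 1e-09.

We need (b-a)/2^n ≤ 1e-09
(3 - 2)/2^n ≤ 1e-09
1/2^n ≤ 1e-09
2^n ≥ 1000000000
n ≥ log₂(1000000000) = 29.90
n ≥ 30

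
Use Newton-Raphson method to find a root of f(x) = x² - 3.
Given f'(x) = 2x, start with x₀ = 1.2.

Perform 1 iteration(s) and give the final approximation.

f(x) = x² - 3
f'(x) = 2x
x₀ = 1.2

Newton-Raphson formula: x_{n+1} = x_n - f(x_n)/f'(x_n)

Iteration 1:
  f(1.200000) = -1.560000
  f'(1.200000) = 2.400000
  x_1 = 1.200000 - (-1.560000)/2.400000 = 1.850000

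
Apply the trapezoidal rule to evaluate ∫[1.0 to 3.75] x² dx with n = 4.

f(x) = x²
a = 1.0, b = 3.75, n = 4
h = (b - a)/n = 0.687500

Trapezoidal rule: (h/2)[f(x₀) + 2f(x₁) + 2f(x₂) + ... + f(xₙ)]

x_0 = 1.0000, f(x_0) = 1.000000, coefficient = 1
x_1 = 1.6875, f(x_1) = 2.847656, coefficient = 2
x_2 = 2.3750, f(x_2) = 5.640625, coefficient = 2
x_3 = 3.0625, f(x_3) = 9.378906, coefficient = 2
x_4 = 3.7500, f(x_4) = 14.062500, coefficient = 1

I ≈ (0.687500/2) × 50.796875 = 17.461426
Exact value: 17.244792
Error: 0.216634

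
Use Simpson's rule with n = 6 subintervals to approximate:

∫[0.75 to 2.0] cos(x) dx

f(x) = cos(x)
a = 0.75, b = 2.0, n = 6
h = (b - a)/n = 0.208333

Simpson's rule: (h/3)[f(x₀) + 4f(x₁) + 2f(x₂) + ... + f(xₙ)]

x_0 = 0.7500, f(x_0) = 0.731689, coefficient = 1
x_1 = 0.9583, f(x_1) = 0.574885, coefficient = 4
x_2 = 1.1667, f(x_2) = 0.393219, coefficient = 2
x_3 = 1.3750, f(x_3) = 0.194548, coefficient = 4
x_4 = 1.5833, f(x_4) = -0.012537, coefficient = 2
x_5 = 1.7917, f(x_5) = -0.219079, coefficient = 4
x_6 = 2.0000, f(x_6) = -0.416147, coefficient = 1

I ≈ (0.208333/3) × 3.278319 = 0.227661
Exact value: 0.227659
Error: 0.000002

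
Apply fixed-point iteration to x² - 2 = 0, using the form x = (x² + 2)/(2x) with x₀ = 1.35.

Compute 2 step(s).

Equation: x² - 2 = 0
Fixed-point form: x = (x² + 2)/(2x)
x₀ = 1.35

x_1 = g(1.350000) = 1.415741
x_2 = g(1.415741) = 1.414214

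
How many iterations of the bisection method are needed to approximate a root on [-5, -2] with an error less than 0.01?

We need (b-a)/2^n ≤ 0.01
(-2 - (-5))/2^n ≤ 0.01
3/2^n ≤ 0.01
2^n ≥ 300
n ≥ log₂(300) = 8.23
n ≥ 9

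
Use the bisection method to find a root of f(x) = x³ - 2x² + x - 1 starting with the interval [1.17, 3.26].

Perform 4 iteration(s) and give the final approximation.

f(x) = x³ - 2x² + x - 1
Initial interval: [1.17, 3.26]

Iteration 1:
  c_1 = (1.170000 + 3.260000)/2 = 2.215000
  f(c_1) = f(2.215000) = 2.269838
  f(a) × f(c) < 0, new interval: [1.170000, 2.215000]
Iteration 2:
  c_2 = (1.170000 + 2.215000)/2 = 1.692500
  f(c_2) = f(1.692500) = -0.188351
  f(a) × f(c) ≥ 0, new interval: [1.692500, 2.215000]
Iteration 3:
  c_3 = (1.692500 + 2.215000)/2 = 1.953750
  f(c_3) = f(1.953750) = 0.777207
  f(a) × f(c) < 0, new interval: [1.692500, 1.953750]
Iteration 4:
  c_4 = (1.692500 + 1.953750)/2 = 1.823125
  f(c_4) = f(1.823125) = 0.235231
  f(a) × f(c) < 0, new interval: [1.692500, 1.823125]

After 4 iteration(s), the approximation is c_4 = 1.823125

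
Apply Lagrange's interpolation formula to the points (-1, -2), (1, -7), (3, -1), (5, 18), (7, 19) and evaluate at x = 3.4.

Lagrange interpolation formula:
P(x) = Σ yᵢ × Lᵢ(x)
where Lᵢ(x) = Π_{j≠i} (x - xⱼ)/(xᵢ - xⱼ)

L_0(3.4) = (3.4 - 1)/(-1 - 1) × (3.4 - 3)/(-1 - 3) × (3.4 - 5)/(-1 - 5) × (3.4 - 7)/(-1 - 7) = 0.014400
L_1(3.4) = (3.4 - (-1))/(1 - (-1)) × (3.4 - 3)/(1 - 3) × (3.4 - 5)/(1 - 5) × (3.4 - 7)/(1 - 7) = -0.105600
L_2(3.4) = (3.4 - (-1))/(3 - (-1)) × (3.4 - 1)/(3 - 1) × (3.4 - 5)/(3 - 5) × (3.4 - 7)/(3 - 7) = 0.950400
L_3(3.4) = (3.4 - (-1))/(5 - (-1)) × (3.4 - 1)/(5 - 1) × (3.4 - 3)/(5 - 3) × (3.4 - 7)/(5 - 7) = 0.158400
L_4(3.4) = (3.4 - (-1))/(7 - (-1)) × (3.4 - 1)/(7 - 1) × (3.4 - 3)/(7 - 3) × (3.4 - 5)/(7 - 5) = -0.017600

P(3.4) = (-2)×L_0(3.4) + (-7)×L_1(3.4) + (-1)×L_2(3.4) + 18×L_3(3.4) + 19×L_4(3.4)
P(3.4) = 2.276800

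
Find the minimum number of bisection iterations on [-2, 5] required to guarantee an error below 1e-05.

We need (b-a)/2^n ≤ 1e-05
(5 - (-2))/2^n ≤ 1e-05
7/2^n ≤ 1e-05
2^n ≥ 700000
n ≥ log₂(700000) = 19.42
n ≥ 20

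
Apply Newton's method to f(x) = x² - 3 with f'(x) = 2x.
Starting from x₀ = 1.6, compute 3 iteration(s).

f(x) = x² - 3
f'(x) = 2x
x₀ = 1.6

Newton-Raphson formula: x_{n+1} = x_n - f(x_n)/f'(x_n)

Iteration 1:
  f(1.600000) = -0.440000
  f'(1.600000) = 3.200000
  x_1 = 1.600000 - (-0.440000)/3.200000 = 1.737500
Iteration 2:
  f(1.737500) = 0.018906
  f'(1.737500) = 3.475000
  x_2 = 1.737500 - 0.018906/3.475000 = 1.732059
Iteration 3:
  f(1.732059) = 0.000030
  f'(1.732059) = 3.464119
  x_3 = 1.732059 - 0.000030/3.464119 = 1.732051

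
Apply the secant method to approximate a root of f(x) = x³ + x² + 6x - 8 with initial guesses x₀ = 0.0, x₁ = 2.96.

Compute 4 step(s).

f(x) = x³ + x² + 6x - 8
x₀ = 0.0, x₁ = 2.96

Secant formula: x_{n+1} = x_n - f(x_n)(x_n - x_{n-1})/(f(x_n) - f(x_{n-1}))

Iteration 1:
  f(0.000000) = -8.000000
  f(2.960000) = 44.455936
  x_2 = 2.960000 - 44.455936×(2.960000 - 0.000000)/(44.455936 - (-8.000000))
       = 0.451427
Iteration 2:
  f(2.960000) = 44.455936
  f(0.451427) = -4.995661
  x_3 = 0.451427 - (-4.995661)×(0.451427 - 2.960000)/(-4.995661 - 44.455936)
       = 0.704846
Iteration 3:
  f(0.451427) = -4.995661
  f(0.704846) = -2.923946
  x_4 = 0.704846 - (-2.923946)×(0.704846 - 0.451427)/(-2.923946 - (-4.995661))
       = 1.062513
Iteration 4:
  f(0.704846) = -2.923946
  f(1.062513) = 0.703515
  x_5 = 1.062513 - 0.703515×(1.062513 - 0.704846)/(0.703515 - (-2.923946))
       = 0.993146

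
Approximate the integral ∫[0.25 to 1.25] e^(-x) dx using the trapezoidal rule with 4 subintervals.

f(x) = e^(-x)
a = 0.25, b = 1.25, n = 4
h = (b - a)/n = 0.250000

Trapezoidal rule: (h/2)[f(x₀) + 2f(x₁) + 2f(x₂) + ... + f(xₙ)]

x_0 = 0.2500, f(x_0) = 0.778801, coefficient = 1
x_1 = 0.5000, f(x_1) = 0.606531, coefficient = 2
x_2 = 0.7500, f(x_2) = 0.472367, coefficient = 2
x_3 = 1.0000, f(x_3) = 0.367879, coefficient = 2
x_4 = 1.2500, f(x_4) = 0.286505, coefficient = 1

I ≈ (0.250000/2) × 3.958859 = 0.494857
Exact value: 0.492296
Error: 0.002561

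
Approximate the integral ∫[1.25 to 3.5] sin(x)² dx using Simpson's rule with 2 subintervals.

f(x) = sin(x)²
a = 1.25, b = 3.5, n = 2
h = (b - a)/n = 1.125000

Simpson's rule: (h/3)[f(x₀) + 4f(x₁) + 2f(x₂) + ... + f(xₙ)]

x_0 = 1.2500, f(x_0) = 0.900572, coefficient = 1
x_1 = 2.3750, f(x_1) = 0.481199, coefficient = 4
x_2 = 3.5000, f(x_2) = 0.123049, coefficient = 1

I ≈ (1.125000/3) × 2.948416 = 1.105656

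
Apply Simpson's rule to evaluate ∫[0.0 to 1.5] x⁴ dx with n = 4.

f(x) = x⁴
a = 0.0, b = 1.5, n = 4
h = (b - a)/n = 0.375000

Simpson's rule: (h/3)[f(x₀) + 4f(x₁) + 2f(x₂) + ... + f(xₙ)]

x_0 = 0.0000, f(x_0) = 0.000000, coefficient = 1
x_1 = 0.3750, f(x_1) = 0.019775, coefficient = 4
x_2 = 0.7500, f(x_2) = 0.316406, coefficient = 2
x_3 = 1.1250, f(x_3) = 1.601807, coefficient = 4
x_4 = 1.5000, f(x_4) = 5.062500, coefficient = 1

I ≈ (0.375000/3) × 12.181641 = 1.522705
Exact value: 1.518750
Error: 0.003955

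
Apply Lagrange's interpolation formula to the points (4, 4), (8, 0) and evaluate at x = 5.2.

Lagrange interpolation formula:
P(x) = Σ yᵢ × Lᵢ(x)
where Lᵢ(x) = Π_{j≠i} (x - xⱼ)/(xᵢ - xⱼ)

L_0(5.2) = (5.2 - 8)/(4 - 8) = 0.700000
L_1(5.2) = (5.2 - 4)/(8 - 4) = 0.300000

P(5.2) = 4×L_0(5.2) + 0×L_1(5.2)
P(5.2) = 2.800000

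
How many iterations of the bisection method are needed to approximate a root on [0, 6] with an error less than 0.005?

We need (b-a)/2^n ≤ 0.005
(6 - 0)/2^n ≤ 0.005
6/2^n ≤ 0.005
2^n ≥ 1200
n ≥ log₂(1200) = 10.23
n ≥ 11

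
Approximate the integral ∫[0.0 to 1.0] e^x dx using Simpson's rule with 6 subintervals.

f(x) = e^x
a = 0.0, b = 1.0, n = 6
h = (b - a)/n = 0.166667

Simpson's rule: (h/3)[f(x₀) + 4f(x₁) + 2f(x₂) + ... + f(xₙ)]

x_0 = 0.0000, f(x_0) = 1.000000, coefficient = 1
x_1 = 0.1667, f(x_1) = 1.181360, coefficient = 4
x_2 = 0.3333, f(x_2) = 1.395612, coefficient = 2
x_3 = 0.5000, f(x_3) = 1.648721, coefficient = 4
x_4 = 0.6667, f(x_4) = 1.947734, coefficient = 2
x_5 = 0.8333, f(x_5) = 2.300976, coefficient = 4
x_6 = 1.0000, f(x_6) = 2.718282, coefficient = 1

I ≈ (0.166667/3) × 30.929205 = 1.718289
Exact value: 1.718282
Error: 0.000007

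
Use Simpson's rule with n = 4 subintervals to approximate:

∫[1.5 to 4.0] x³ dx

f(x) = x³
a = 1.5, b = 4.0, n = 4
h = (b - a)/n = 0.625000

Simpson's rule: (h/3)[f(x₀) + 4f(x₁) + 2f(x₂) + ... + f(xₙ)]

x_0 = 1.5000, f(x_0) = 3.375000, coefficient = 1
x_1 = 2.1250, f(x_1) = 9.595703, coefficient = 4
x_2 = 2.7500, f(x_2) = 20.796875, coefficient = 2
x_3 = 3.3750, f(x_3) = 38.443359, coefficient = 4
x_4 = 4.0000, f(x_4) = 64.000000, coefficient = 1

I ≈ (0.625000/3) × 301.125000 = 62.734375
Exact value: 62.734375
Error: 0.000000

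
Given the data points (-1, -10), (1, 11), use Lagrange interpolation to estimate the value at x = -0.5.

Lagrange interpolation formula:
P(x) = Σ yᵢ × Lᵢ(x)
where Lᵢ(x) = Π_{j≠i} (x - xⱼ)/(xᵢ - xⱼ)

L_0(-0.5) = (-0.5 - 1)/(-1 - 1) = 0.750000
L_1(-0.5) = (-0.5 - (-1))/(1 - (-1)) = 0.250000

P(-0.5) = (-10)×L_0(-0.5) + 11×L_1(-0.5)
P(-0.5) = -4.750000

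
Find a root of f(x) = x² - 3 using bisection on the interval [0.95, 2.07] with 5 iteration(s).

f(x) = x² - 3
Initial interval: [0.95, 2.07]

Iteration 1:
  c_1 = (0.950000 + 2.070000)/2 = 1.510000
  f(c_1) = f(1.510000) = -0.719900
  f(a) × f(c) ≥ 0, new interval: [1.510000, 2.070000]
Iteration 2:
  c_2 = (1.510000 + 2.070000)/2 = 1.790000
  f(c_2) = f(1.790000) = 0.204100
  f(a) × f(c) < 0, new interval: [1.510000, 1.790000]
Iteration 3:
  c_3 = (1.510000 + 1.790000)/2 = 1.650000
  f(c_3) = f(1.650000) = -0.277500
  f(a) × f(c) ≥ 0, new interval: [1.650000, 1.790000]
Iteration 4:
  c_4 = (1.650000 + 1.790000)/2 = 1.720000
  f(c_4) = f(1.720000) = -0.041600
  f(a) × f(c) ≥ 0, new interval: [1.720000, 1.790000]
Iteration 5:
  c_5 = (1.720000 + 1.790000)/2 = 1.755000
  f(c_5) = f(1.755000) = 0.080025
  f(a) × f(c) < 0, new interval: [1.720000, 1.755000]

After 5 iteration(s), the approximation is c_5 = 1.755000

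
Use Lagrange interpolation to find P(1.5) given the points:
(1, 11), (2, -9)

Lagrange interpolation formula:
P(x) = Σ yᵢ × Lᵢ(x)
where Lᵢ(x) = Π_{j≠i} (x - xⱼ)/(xᵢ - xⱼ)

L_0(1.5) = (1.5 - 2)/(1 - 2) = 0.500000
L_1(1.5) = (1.5 - 1)/(2 - 1) = 0.500000

P(1.5) = 11×L_0(1.5) + (-9)×L_1(1.5)
P(1.5) = 1.000000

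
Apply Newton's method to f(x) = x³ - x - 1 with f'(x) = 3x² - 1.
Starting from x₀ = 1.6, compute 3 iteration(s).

f(x) = x³ - x - 1
f'(x) = 3x² - 1
x₀ = 1.6

Newton-Raphson formula: x_{n+1} = x_n - f(x_n)/f'(x_n)

Iteration 1:
  f(1.600000) = 1.496000
  f'(1.600000) = 6.680000
  x_1 = 1.600000 - 1.496000/6.680000 = 1.376048
Iteration 2:
  f(1.376048) = 0.229510
  f'(1.376048) = 4.680524
  x_2 = 1.376048 - 0.229510/4.680524 = 1.327013
Iteration 3:
  f(1.327013) = 0.009808
  f'(1.327013) = 4.282890
  x_3 = 1.327013 - 0.009808/4.282890 = 1.324723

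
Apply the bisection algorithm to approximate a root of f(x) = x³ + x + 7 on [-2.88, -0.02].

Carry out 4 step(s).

f(x) = x³ + x + 7
Initial interval: [-2.88, -0.02]

Iteration 1:
  c_1 = (-2.880000 + (-0.020000))/2 = -1.450000
  f(c_1) = f(-1.450000) = 2.501375
  f(a) × f(c) < 0, new interval: [-2.880000, -1.450000]
Iteration 2:
  c_2 = (-2.880000 + (-1.450000))/2 = -2.165000
  f(c_2) = f(-2.165000) = -5.312842
  f(a) × f(c) ≥ 0, new interval: [-2.165000, -1.450000]
Iteration 3:
  c_3 = (-2.165000 + (-1.450000))/2 = -1.807500
  f(c_3) = f(-1.807500) = -0.712704
  f(a) × f(c) ≥ 0, new interval: [-1.807500, -1.450000]
Iteration 4:
  c_4 = (-1.807500 + (-1.450000))/2 = -1.628750
  f(c_4) = f(-1.628750) = 1.050459
  f(a) × f(c) < 0, new interval: [-1.807500, -1.628750]

After 4 iteration(s), the approximation is c_4 = -1.628750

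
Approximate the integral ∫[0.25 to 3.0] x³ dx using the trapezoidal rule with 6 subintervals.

f(x) = x³
a = 0.25, b = 3.0, n = 6
h = (b - a)/n = 0.458333

Trapezoidal rule: (h/2)[f(x₀) + 2f(x₁) + 2f(x₂) + ... + f(xₙ)]

x_0 = 0.2500, f(x_0) = 0.015625, coefficient = 1
x_1 = 0.7083, f(x_1) = 0.355396, coefficient = 2
x_2 = 1.1667, f(x_2) = 1.587963, coefficient = 2
x_3 = 1.6250, f(x_3) = 4.291016, coefficient = 2
x_4 = 2.0833, f(x_4) = 9.042245, coefficient = 2
x_5 = 2.5417, f(x_5) = 16.419343, coefficient = 2
x_6 = 3.0000, f(x_6) = 27.000000, coefficient = 1

I ≈ (0.458333/2) × 90.407552 = 20.718397
Exact value: 20.249023
Error: 0.469374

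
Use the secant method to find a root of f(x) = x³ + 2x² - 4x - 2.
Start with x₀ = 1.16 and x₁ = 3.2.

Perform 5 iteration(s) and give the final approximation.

f(x) = x³ + 2x² - 4x - 2
x₀ = 1.16, x₁ = 3.2

Secant formula: x_{n+1} = x_n - f(x_n)(x_n - x_{n-1})/(f(x_n) - f(x_{n-1}))

Iteration 1:
  f(1.160000) = -2.387904
  f(3.200000) = 38.448000
  x_2 = 3.200000 - 38.448000×(3.200000 - 1.160000)/(38.448000 - (-2.387904))
       = 1.279290
Iteration 2:
  f(3.200000) = 38.448000
  f(1.279290) = -1.750329
  x_3 = 1.279290 - (-1.750329)×(1.279290 - 3.200000)/(-1.750329 - 38.448000)
       = 1.362922
Iteration 3:
  f(1.279290) = -1.750329
  f(1.362922) = -1.204868
  x_4 = 1.362922 - (-1.204868)×(1.362922 - 1.279290)/(-1.204868 - (-1.750329))
       = 1.547657
Iteration 4:
  f(1.362922) = -1.204868
  f(1.547657) = 0.306874
  x_5 = 1.547657 - 0.306874×(1.547657 - 1.362922)/(0.306874 - (-1.204868))
       = 1.510157
Iteration 5:
  f(1.547657) = 0.306874
  f(1.510157) = -0.035451
  x_6 = 1.510157 - (-0.035451)×(1.510157 - 1.547657)/(-0.035451 - 0.306874)
       = 1.514041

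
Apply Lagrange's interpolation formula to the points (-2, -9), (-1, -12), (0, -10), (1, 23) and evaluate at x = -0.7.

Lagrange interpolation formula:
P(x) = Σ yᵢ × Lᵢ(x)
where Lᵢ(x) = Π_{j≠i} (x - xⱼ)/(xᵢ - xⱼ)

L_0(-0.7) = (-0.7 - (-1))/(-2 - (-1)) × (-0.7 - 0)/(-2 - 0) × (-0.7 - 1)/(-2 - 1) = -0.059500
L_1(-0.7) = (-0.7 - (-2))/(-1 - (-2)) × (-0.7 - 0)/(-1 - 0) × (-0.7 - 1)/(-1 - 1) = 0.773500
L_2(-0.7) = (-0.7 - (-2))/(0 - (-2)) × (-0.7 - (-1))/(0 - (-1)) × (-0.7 - 1)/(0 - 1) = 0.331500
L_3(-0.7) = (-0.7 - (-2))/(1 - (-2)) × (-0.7 - (-1))/(1 - (-1)) × (-0.7 - 0)/(1 - 0) = -0.045500

P(-0.7) = (-9)×L_0(-0.7) + (-12)×L_1(-0.7) + (-10)×L_2(-0.7) + 23×L_3(-0.7)
P(-0.7) = -13.108000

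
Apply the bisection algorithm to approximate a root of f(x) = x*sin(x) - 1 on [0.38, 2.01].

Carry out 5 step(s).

f(x) = x*sin(x) - 1
Initial interval: [0.38, 2.01]

Iteration 1:
  c_1 = (0.380000 + 2.010000)/2 = 1.195000
  f(c_1) = f(1.195000) = 0.111608
  f(a) × f(c) < 0, new interval: [0.380000, 1.195000]
Iteration 2:
  c_2 = (0.380000 + 1.195000)/2 = 0.787500
  f(c_2) = f(0.787500) = -0.441984
  f(a) × f(c) ≥ 0, new interval: [0.787500, 1.195000]
Iteration 3:
  c_3 = (0.787500 + 1.195000)/2 = 0.991250
  f(c_3) = f(0.991250) = -0.170610
  f(a) × f(c) ≥ 0, new interval: [0.991250, 1.195000]
Iteration 4:
  c_4 = (0.991250 + 1.195000)/2 = 1.093125
  f(c_4) = f(1.093125) = -0.029231
  f(a) × f(c) ≥ 0, new interval: [1.093125, 1.195000]
Iteration 5:
  c_5 = (1.093125 + 1.195000)/2 = 1.144062
  f(c_5) = f(1.144062) = 0.041466
  f(a) × f(c) < 0, new interval: [1.093125, 1.144062]

After 5 iteration(s), the approximation is c_5 = 1.144062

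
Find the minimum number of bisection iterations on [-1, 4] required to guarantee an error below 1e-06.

We need (b-a)/2^n ≤ 1e-06
(4 - (-1))/2^n ≤ 1e-06
5/2^n ≤ 1e-06
2^n ≥ 5000000
n ≥ log₂(5000000) = 22.25
n ≥ 23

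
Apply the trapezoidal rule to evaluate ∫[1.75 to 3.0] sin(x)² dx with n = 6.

f(x) = sin(x)²
a = 1.75, b = 3.0, n = 6
h = (b - a)/n = 0.208333

Trapezoidal rule: (h/2)[f(x₀) + 2f(x₁) + 2f(x₂) + ... + f(xₙ)]

x_0 = 1.7500, f(x_0) = 0.968228, coefficient = 1
x_1 = 1.9583, f(x_1) = 0.857185, coefficient = 2
x_2 = 2.1667, f(x_2) = 0.685022, coefficient = 2
x_3 = 2.3750, f(x_3) = 0.481199, coefficient = 2
x_4 = 2.5833, f(x_4) = 0.280593, coefficient = 2
x_5 = 2.7917, f(x_5) = 0.117531, coefficient = 2
x_6 = 3.0000, f(x_6) = 0.019915, coefficient = 1

I ≈ (0.208333/2) × 5.831203 = 0.607417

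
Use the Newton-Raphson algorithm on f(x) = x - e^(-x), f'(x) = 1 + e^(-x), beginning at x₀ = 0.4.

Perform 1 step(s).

f(x) = x - e^(-x)
f'(x) = 1 + e^(-x)
x₀ = 0.4

Newton-Raphson formula: x_{n+1} = x_n - f(x_n)/f'(x_n)

Iteration 1:
  f(0.400000) = -0.270320
  f'(0.400000) = 1.670320
  x_1 = 0.400000 - (-0.270320)/1.670320 = 0.561837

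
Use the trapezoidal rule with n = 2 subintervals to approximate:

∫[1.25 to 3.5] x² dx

f(x) = x²
a = 1.25, b = 3.5, n = 2
h = (b - a)/n = 1.125000

Trapezoidal rule: (h/2)[f(x₀) + 2f(x₁) + 2f(x₂) + ... + f(xₙ)]

x_0 = 1.2500, f(x_0) = 1.562500, coefficient = 1
x_1 = 2.3750, f(x_1) = 5.640625, coefficient = 2
x_2 = 3.5000, f(x_2) = 12.250000, coefficient = 1

I ≈ (1.125000/2) × 25.093750 = 14.115234
Exact value: 13.640625
Error: 0.474609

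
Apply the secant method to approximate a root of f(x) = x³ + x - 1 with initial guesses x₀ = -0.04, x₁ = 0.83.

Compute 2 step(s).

f(x) = x³ + x - 1
x₀ = -0.04, x₁ = 0.83

Secant formula: x_{n+1} = x_n - f(x_n)(x_n - x_{n-1})/(f(x_n) - f(x_{n-1}))

Iteration 1:
  f(-0.040000) = -1.040064
  f(0.830000) = 0.401787
  x_2 = 0.830000 - 0.401787×(0.830000 - (-0.040000))/(0.401787 - (-1.040064))
       = 0.587565
Iteration 2:
  f(0.830000) = 0.401787
  f(0.587565) = -0.209588
  x_3 = 0.587565 - (-0.209588)×(0.587565 - 0.830000)/(-0.209588 - 0.401787)
       = 0.670675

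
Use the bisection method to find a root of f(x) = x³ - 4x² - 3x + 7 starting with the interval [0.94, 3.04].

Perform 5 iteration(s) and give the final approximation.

f(x) = x³ - 4x² - 3x + 7
Initial interval: [0.94, 3.04]

Iteration 1:
  c_1 = (0.940000 + 3.040000)/2 = 1.990000
  f(c_1) = f(1.990000) = -6.929801
  f(a) × f(c) < 0, new interval: [0.940000, 1.990000]
Iteration 2:
  c_2 = (0.940000 + 1.990000)/2 = 1.465000
  f(c_2) = f(1.465000) = -2.835680
  f(a) × f(c) < 0, new interval: [0.940000, 1.465000]
Iteration 3:
  c_3 = (0.940000 + 1.465000)/2 = 1.202500
  f(c_3) = f(1.202500) = -0.652702
  f(a) × f(c) < 0, new interval: [0.940000, 1.202500]
Iteration 4:
  c_4 = (0.940000 + 1.202500)/2 = 1.071250
  f(c_4) = f(1.071250) = 0.425285
  f(a) × f(c) ≥ 0, new interval: [1.071250, 1.202500]
Iteration 5:
  c_5 = (1.071250 + 1.202500)/2 = 1.136875
  f(c_5) = f(1.136875) = -0.111170
  f(a) × f(c) < 0, new interval: [1.071250, 1.136875]

After 5 iteration(s), the approximation is c_5 = 1.136875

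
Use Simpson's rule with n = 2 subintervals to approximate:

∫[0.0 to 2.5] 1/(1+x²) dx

f(x) = 1/(1+x²)
a = 0.0, b = 2.5, n = 2
h = (b - a)/n = 1.250000

Simpson's rule: (h/3)[f(x₀) + 4f(x₁) + 2f(x₂) + ... + f(xₙ)]

x_0 = 0.0000, f(x_0) = 1.000000, coefficient = 1
x_1 = 1.2500, f(x_1) = 0.390244, coefficient = 4
x_2 = 2.5000, f(x_2) = 0.137931, coefficient = 1

I ≈ (1.250000/3) × 2.698907 = 1.124544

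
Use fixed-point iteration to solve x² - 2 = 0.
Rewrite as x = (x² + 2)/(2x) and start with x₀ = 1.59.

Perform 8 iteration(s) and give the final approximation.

Equation: x² - 2 = 0
Fixed-point form: x = (x² + 2)/(2x)
x₀ = 1.59

x_1 = g(1.590000) = 1.423931
x_2 = g(1.423931) = 1.414247
x_3 = g(1.414247) = 1.414214
x_4 = g(1.414214) = 1.414214
x_5 = g(1.414214) = 1.414214
x_6 = g(1.414214) = 1.414214
x_7 = g(1.414214) = 1.414214
x_8 = g(1.414214) = 1.414214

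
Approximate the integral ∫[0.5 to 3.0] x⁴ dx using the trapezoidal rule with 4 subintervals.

f(x) = x⁴
a = 0.5, b = 3.0, n = 4
h = (b - a)/n = 0.625000

Trapezoidal rule: (h/2)[f(x₀) + 2f(x₁) + 2f(x₂) + ... + f(xₙ)]

x_0 = 0.5000, f(x_0) = 0.062500, coefficient = 1
x_1 = 1.1250, f(x_1) = 1.601807, coefficient = 2
x_2 = 1.7500, f(x_2) = 9.378906, coefficient = 2
x_3 = 2.3750, f(x_3) = 31.816650, coefficient = 2
x_4 = 3.0000, f(x_4) = 81.000000, coefficient = 1

I ≈ (0.625000/2) × 166.657227 = 52.080383
Exact value: 48.593750
Error: 3.486633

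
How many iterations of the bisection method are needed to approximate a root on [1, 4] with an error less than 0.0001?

We need (b-a)/2^n ≤ 0.0001
(4 - 1)/2^n ≤ 0.0001
3/2^n ≤ 0.0001
2^n ≥ 30000
n ≥ log₂(30000) = 14.87
n ≥ 15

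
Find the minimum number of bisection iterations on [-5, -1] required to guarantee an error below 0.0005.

We need (b-a)/2^n ≤ 0.0005
(-1 - (-5))/2^n ≤ 0.0005
4/2^n ≤ 0.0005
2^n ≥ 8000
n ≥ log₂(8000) = 12.97
n ≥ 13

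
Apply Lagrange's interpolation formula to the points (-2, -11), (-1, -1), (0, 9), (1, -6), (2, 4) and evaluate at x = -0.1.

Lagrange interpolation formula:
P(x) = Σ yᵢ × Lᵢ(x)
where Lᵢ(x) = Π_{j≠i} (x - xⱼ)/(xᵢ - xⱼ)

L_0(-0.1) = (-0.1 - (-1))/(-2 - (-1)) × (-0.1 - 0)/(-2 - 0) × (-0.1 - 1)/(-2 - 1) × (-0.1 - 2)/(-2 - 2) = -0.008663
L_1(-0.1) = (-0.1 - (-2))/(-1 - (-2)) × (-0.1 - 0)/(-1 - 0) × (-0.1 - 1)/(-1 - 1) × (-0.1 - 2)/(-1 - 2) = 0.073150
L_2(-0.1) = (-0.1 - (-2))/(0 - (-2)) × (-0.1 - (-1))/(0 - (-1)) × (-0.1 - 1)/(0 - 1) × (-0.1 - 2)/(0 - 2) = 0.987525
L_3(-0.1) = (-0.1 - (-2))/(1 - (-2)) × (-0.1 - (-1))/(1 - (-1)) × (-0.1 - 0)/(1 - 0) × (-0.1 - 2)/(1 - 2) = -0.059850
L_4(-0.1) = (-0.1 - (-2))/(2 - (-2)) × (-0.1 - (-1))/(2 - (-1)) × (-0.1 - 0)/(2 - 0) × (-0.1 - 1)/(2 - 1) = 0.007838

P(-0.1) = (-11)×L_0(-0.1) + (-1)×L_1(-0.1) + 9×L_2(-0.1) + (-6)×L_3(-0.1) + 4×L_4(-0.1)
P(-0.1) = 9.300313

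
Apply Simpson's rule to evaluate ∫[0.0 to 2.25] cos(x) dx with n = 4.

f(x) = cos(x)
a = 0.0, b = 2.25, n = 4
h = (b - a)/n = 0.562500

Simpson's rule: (h/3)[f(x₀) + 4f(x₁) + 2f(x₂) + ... + f(xₙ)]

x_0 = 0.0000, f(x_0) = 1.000000, coefficient = 1
x_1 = 0.5625, f(x_1) = 0.845924, coefficient = 4
x_2 = 1.1250, f(x_2) = 0.431177, coefficient = 2
x_3 = 1.6875, f(x_3) = -0.116439, coefficient = 4
x_4 = 2.2500, f(x_4) = -0.628174, coefficient = 1

I ≈ (0.562500/3) × 4.152122 = 0.778523
Exact value: 0.778073
Error: 0.000450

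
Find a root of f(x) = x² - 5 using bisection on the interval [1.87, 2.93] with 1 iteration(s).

f(x) = x² - 5
Initial interval: [1.87, 2.93]

Iteration 1:
  c_1 = (1.870000 + 2.930000)/2 = 2.400000
  f(c_1) = f(2.400000) = 0.760000
  f(a) × f(c) < 0, new interval: [1.870000, 2.400000]

After 1 iteration(s), the approximation is c_1 = 2.400000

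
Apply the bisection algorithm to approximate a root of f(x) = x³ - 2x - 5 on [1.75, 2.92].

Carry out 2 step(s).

f(x) = x³ - 2x - 5
Initial interval: [1.75, 2.92]

Iteration 1:
  c_1 = (1.750000 + 2.920000)/2 = 2.335000
  f(c_1) = f(2.335000) = 3.060945
  f(a) × f(c) < 0, new interval: [1.750000, 2.335000]
Iteration 2:
  c_2 = (1.750000 + 2.335000)/2 = 2.042500
  f(c_2) = f(2.042500) = -0.564086
  f(a) × f(c) ≥ 0, new interval: [2.042500, 2.335000]

After 2 iteration(s), the approximation is c_2 = 2.042500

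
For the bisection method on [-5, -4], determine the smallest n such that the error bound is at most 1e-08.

We need (b-a)/2^n ≤ 1e-08
(-4 - (-5))/2^n ≤ 1e-08
1/2^n ≤ 1e-08
2^n ≥ 100000000
n ≥ log₂(100000000) = 26.58
n ≥ 27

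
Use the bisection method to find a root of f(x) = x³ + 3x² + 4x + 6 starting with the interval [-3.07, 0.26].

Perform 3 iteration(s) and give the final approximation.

f(x) = x³ + 3x² + 4x + 6
Initial interval: [-3.07, 0.26]

Iteration 1:
  c_1 = (-3.070000 + 0.260000)/2 = -1.405000
  f(c_1) = f(-1.405000) = 3.528570
  f(a) × f(c) < 0, new interval: [-3.070000, -1.405000]
Iteration 2:
  c_2 = (-3.070000 + (-1.405000))/2 = -2.237500
  f(c_2) = f(-2.237500) = 0.867385
  f(a) × f(c) < 0, new interval: [-3.070000, -2.237500]
Iteration 3:
  c_3 = (-3.070000 + (-2.237500))/2 = -2.653750
  f(c_3) = f(-2.653750) = -2.176573
  f(a) × f(c) ≥ 0, new interval: [-2.653750, -2.237500]

After 3 iteration(s), the approximation is c_3 = -2.653750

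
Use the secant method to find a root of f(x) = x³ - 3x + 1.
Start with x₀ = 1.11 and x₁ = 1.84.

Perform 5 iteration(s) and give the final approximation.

f(x) = x³ - 3x + 1
x₀ = 1.11, x₁ = 1.84

Secant formula: x_{n+1} = x_n - f(x_n)(x_n - x_{n-1})/(f(x_n) - f(x_{n-1}))

Iteration 1:
  f(1.110000) = -0.962369
  f(1.840000) = 1.709504
  x_2 = 1.840000 - 1.709504×(1.840000 - 1.110000)/(1.709504 - (-0.962369))
       = 1.372935
Iteration 2:
  f(1.840000) = 1.709504
  f(1.372935) = -0.530890
  x_3 = 1.372935 - (-0.530890)×(1.372935 - 1.840000)/(-0.530890 - 1.709504)
       = 1.483612
Iteration 3:
  f(1.372935) = -0.530890
  f(1.483612) = -0.185250
  x_4 = 1.483612 - (-0.185250)×(1.483612 - 1.372935)/(-0.185250 - (-0.530890))
       = 1.542931
Iteration 4:
  f(1.483612) = -0.185250
  f(1.542931) = 0.044364
  x_5 = 1.542931 - 0.044364×(1.542931 - 1.483612)/(0.044364 - (-0.185250))
       = 1.531470
Iteration 5:
  f(1.542931) = 0.044364
  f(1.531470) = -0.002500
  x_6 = 1.531470 - (-0.002500)×(1.531470 - 1.542931)/(-0.002500 - 0.044364)
       = 1.532081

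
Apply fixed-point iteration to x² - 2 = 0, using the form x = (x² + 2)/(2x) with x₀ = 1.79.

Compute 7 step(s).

Equation: x² - 2 = 0
Fixed-point form: x = (x² + 2)/(2x)
x₀ = 1.79

x_1 = g(1.790000) = 1.453659
x_2 = g(1.453659) = 1.414749
x_3 = g(1.414749) = 1.414214
x_4 = g(1.414214) = 1.414214
x_5 = g(1.414214) = 1.414214
x_6 = g(1.414214) = 1.414214
x_7 = g(1.414214) = 1.414214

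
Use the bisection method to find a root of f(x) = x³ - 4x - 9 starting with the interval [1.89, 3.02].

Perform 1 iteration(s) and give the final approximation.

f(x) = x³ - 4x - 9
Initial interval: [1.89, 3.02]

Iteration 1:
  c_1 = (1.890000 + 3.020000)/2 = 2.455000
  f(c_1) = f(2.455000) = -4.023654
  f(a) × f(c) ≥ 0, new interval: [2.455000, 3.020000]

After 1 iteration(s), the approximation is c_1 = 2.455000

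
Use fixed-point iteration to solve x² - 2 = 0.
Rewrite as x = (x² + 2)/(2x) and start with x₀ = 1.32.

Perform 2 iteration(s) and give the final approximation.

Equation: x² - 2 = 0
Fixed-point form: x = (x² + 2)/(2x)
x₀ = 1.32

x_1 = g(1.320000) = 1.417576
x_2 = g(1.417576) = 1.414218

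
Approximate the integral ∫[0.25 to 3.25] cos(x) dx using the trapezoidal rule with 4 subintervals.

f(x) = cos(x)
a = 0.25, b = 3.25, n = 4
h = (b - a)/n = 0.750000

Trapezoidal rule: (h/2)[f(x₀) + 2f(x₁) + 2f(x₂) + ... + f(xₙ)]

x_0 = 0.2500, f(x_0) = 0.968912, coefficient = 1
x_1 = 1.0000, f(x_1) = 0.540302, coefficient = 2
x_2 = 1.7500, f(x_2) = -0.178246, coefficient = 2
x_3 = 2.5000, f(x_3) = -0.801144, coefficient = 2
x_4 = 3.2500, f(x_4) = -0.994130, coefficient = 1

I ≈ (0.750000/2) × -0.903392 = -0.338772
Exact value: -0.355599
Error: 0.016827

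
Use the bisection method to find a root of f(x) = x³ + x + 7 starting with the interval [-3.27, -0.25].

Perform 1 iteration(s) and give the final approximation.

f(x) = x³ + x + 7
Initial interval: [-3.27, -0.25]

Iteration 1:
  c_1 = (-3.270000 + (-0.250000))/2 = -1.760000
  f(c_1) = f(-1.760000) = -0.211776
  f(a) × f(c) ≥ 0, new interval: [-1.760000, -0.250000]

After 1 iteration(s), the approximation is c_1 = -1.760000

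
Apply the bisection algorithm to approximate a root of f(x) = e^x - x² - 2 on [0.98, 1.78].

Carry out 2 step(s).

f(x) = e^x - x² - 2
Initial interval: [0.98, 1.78]

Iteration 1:
  c_1 = (0.980000 + 1.780000)/2 = 1.380000
  f(c_1) = f(1.380000) = 0.070502
  f(a) × f(c) < 0, new interval: [0.980000, 1.380000]
Iteration 2:
  c_2 = (0.980000 + 1.380000)/2 = 1.180000
  f(c_2) = f(1.180000) = -0.138026
  f(a) × f(c) ≥ 0, new interval: [1.180000, 1.380000]

After 2 iteration(s), the approximation is c_2 = 1.180000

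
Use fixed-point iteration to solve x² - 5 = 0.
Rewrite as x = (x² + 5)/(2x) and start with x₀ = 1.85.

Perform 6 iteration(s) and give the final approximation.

Equation: x² - 5 = 0
Fixed-point form: x = (x² + 5)/(2x)
x₀ = 1.85

x_1 = g(1.850000) = 2.276351
x_2 = g(2.276351) = 2.236424
x_3 = g(2.236424) = 2.236068
x_4 = g(2.236068) = 2.236068
x_5 = g(2.236068) = 2.236068
x_6 = g(2.236068) = 2.236068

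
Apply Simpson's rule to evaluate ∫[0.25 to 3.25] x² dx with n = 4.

f(x) = x²
a = 0.25, b = 3.25, n = 4
h = (b - a)/n = 0.750000

Simpson's rule: (h/3)[f(x₀) + 4f(x₁) + 2f(x₂) + ... + f(xₙ)]

x_0 = 0.2500, f(x_0) = 0.062500, coefficient = 1
x_1 = 1.0000, f(x_1) = 1.000000, coefficient = 4
x_2 = 1.7500, f(x_2) = 3.062500, coefficient = 2
x_3 = 2.5000, f(x_3) = 6.250000, coefficient = 4
x_4 = 3.2500, f(x_4) = 10.562500, coefficient = 1

I ≈ (0.750000/3) × 45.750000 = 11.437500
Exact value: 11.437500
Error: 0.000000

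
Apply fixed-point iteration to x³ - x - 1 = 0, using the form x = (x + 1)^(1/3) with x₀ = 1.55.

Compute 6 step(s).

Equation: x³ - x - 1 = 0
Fixed-point form: x = (x + 1)^(1/3)
x₀ = 1.55

x_1 = g(1.550000) = 1.366197
x_2 = g(1.366197) = 1.332550
x_3 = g(1.332550) = 1.326204
x_4 = g(1.326204) = 1.325000
x_5 = g(1.325000) = 1.324772
x_6 = g(1.324772) = 1.324728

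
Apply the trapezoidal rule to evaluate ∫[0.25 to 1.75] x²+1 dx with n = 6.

f(x) = x²+1
a = 0.25, b = 1.75, n = 6
h = (b - a)/n = 0.250000

Trapezoidal rule: (h/2)[f(x₀) + 2f(x₁) + 2f(x₂) + ... + f(xₙ)]

x_0 = 0.2500, f(x_0) = 1.062500, coefficient = 1
x_1 = 0.5000, f(x_1) = 1.250000, coefficient = 2
x_2 = 0.7500, f(x_2) = 1.562500, coefficient = 2
x_3 = 1.0000, f(x_3) = 2.000000, coefficient = 2
x_4 = 1.2500, f(x_4) = 2.562500, coefficient = 2
x_5 = 1.5000, f(x_5) = 3.250000, coefficient = 2
x_6 = 1.7500, f(x_6) = 4.062500, coefficient = 1

I ≈ (0.250000/2) × 26.375000 = 3.296875
Exact value: 3.281250
Error: 0.015625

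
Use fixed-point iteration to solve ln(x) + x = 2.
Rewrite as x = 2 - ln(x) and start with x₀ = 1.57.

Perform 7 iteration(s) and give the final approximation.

Equation: ln(x) + x = 2
Fixed-point form: x = 2 - ln(x)
x₀ = 1.57

x_1 = g(1.570000) = 1.548924
x_2 = g(1.548924) = 1.562439
x_3 = g(1.562439) = 1.553752
x_4 = g(1.553752) = 1.559327
x_5 = g(1.559327) = 1.555745
x_6 = g(1.555745) = 1.558045
x_7 = g(1.558045) = 1.556568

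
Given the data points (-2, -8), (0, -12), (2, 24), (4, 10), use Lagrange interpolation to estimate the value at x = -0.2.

Lagrange interpolation formula:
P(x) = Σ yᵢ × Lᵢ(x)
where Lᵢ(x) = Π_{j≠i} (x - xⱼ)/(xᵢ - xⱼ)

L_0(-0.2) = (-0.2 - 0)/(-2 - 0) × (-0.2 - 2)/(-2 - 2) × (-0.2 - 4)/(-2 - 4) = 0.038500
L_1(-0.2) = (-0.2 - (-2))/(0 - (-2)) × (-0.2 - 2)/(0 - 2) × (-0.2 - 4)/(0 - 4) = 1.039500
L_2(-0.2) = (-0.2 - (-2))/(2 - (-2)) × (-0.2 - 0)/(2 - 0) × (-0.2 - 4)/(2 - 4) = -0.094500
L_3(-0.2) = (-0.2 - (-2))/(4 - (-2)) × (-0.2 - 0)/(4 - 0) × (-0.2 - 2)/(4 - 2) = 0.016500

P(-0.2) = (-8)×L_0(-0.2) + (-12)×L_1(-0.2) + 24×L_2(-0.2) + 10×L_3(-0.2)
P(-0.2) = -14.885000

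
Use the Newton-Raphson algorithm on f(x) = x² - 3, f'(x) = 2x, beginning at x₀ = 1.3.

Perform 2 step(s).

f(x) = x² - 3
f'(x) = 2x
x₀ = 1.3

Newton-Raphson formula: x_{n+1} = x_n - f(x_n)/f'(x_n)

Iteration 1:
  f(1.300000) = -1.310000
  f'(1.300000) = 2.600000
  x_1 = 1.300000 - (-1.310000)/2.600000 = 1.803846
Iteration 2:
  f(1.803846) = 0.253861
  f'(1.803846) = 3.607692
  x_2 = 1.803846 - 0.253861/3.607692 = 1.733480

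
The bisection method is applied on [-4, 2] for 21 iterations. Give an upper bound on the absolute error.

Bisection error bound: |error| ≤ (b-a)/2^n
|error| ≤ (2 - (-4))/2^21 = 6/2^21
|error| ≤ 0.0000028610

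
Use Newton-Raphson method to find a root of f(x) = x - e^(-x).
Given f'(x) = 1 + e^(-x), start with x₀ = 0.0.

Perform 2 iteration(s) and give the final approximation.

f(x) = x - e^(-x)
f'(x) = 1 + e^(-x)
x₀ = 0.0

Newton-Raphson formula: x_{n+1} = x_n - f(x_n)/f'(x_n)

Iteration 1:
  f(0.000000) = -1.000000
  f'(0.000000) = 2.000000
  x_1 = 0.000000 - (-1.000000)/2.000000 = 0.500000
Iteration 2:
  f(0.500000) = -0.106531
  f'(0.500000) = 1.606531
  x_2 = 0.500000 - (-0.106531)/1.606531 = 0.566311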